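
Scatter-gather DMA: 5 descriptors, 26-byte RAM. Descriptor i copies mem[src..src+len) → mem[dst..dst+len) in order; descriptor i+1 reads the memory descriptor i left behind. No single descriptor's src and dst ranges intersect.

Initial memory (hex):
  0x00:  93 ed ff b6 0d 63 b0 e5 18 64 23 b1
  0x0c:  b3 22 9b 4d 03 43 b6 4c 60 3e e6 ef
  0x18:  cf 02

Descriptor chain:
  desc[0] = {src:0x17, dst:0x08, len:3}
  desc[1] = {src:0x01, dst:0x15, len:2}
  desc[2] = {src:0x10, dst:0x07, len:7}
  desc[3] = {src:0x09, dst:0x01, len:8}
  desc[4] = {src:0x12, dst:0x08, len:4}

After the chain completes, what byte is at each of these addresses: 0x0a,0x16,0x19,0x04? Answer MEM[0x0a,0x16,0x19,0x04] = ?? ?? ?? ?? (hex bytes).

D0: mem[0x08..0x0a] <- [ef cf 02]
D1: mem[0x15..0x16] <- [ed ff]
D2: mem[0x07..0x0d] <- [03 43 b6 4c 60 ed ff]
D3: mem[0x01..0x08] <- [b6 4c 60 ed ff 9b 4d 03]
D4: mem[0x08..0x0b] <- [b6 4c 60 ed]
query mem[0x0a]=0x60, mem[0x16]=0xff, mem[0x19]=0x02, mem[0x04]=0xed

MEM[0x0a,0x16,0x19,0x04] = 60 ff 02 ed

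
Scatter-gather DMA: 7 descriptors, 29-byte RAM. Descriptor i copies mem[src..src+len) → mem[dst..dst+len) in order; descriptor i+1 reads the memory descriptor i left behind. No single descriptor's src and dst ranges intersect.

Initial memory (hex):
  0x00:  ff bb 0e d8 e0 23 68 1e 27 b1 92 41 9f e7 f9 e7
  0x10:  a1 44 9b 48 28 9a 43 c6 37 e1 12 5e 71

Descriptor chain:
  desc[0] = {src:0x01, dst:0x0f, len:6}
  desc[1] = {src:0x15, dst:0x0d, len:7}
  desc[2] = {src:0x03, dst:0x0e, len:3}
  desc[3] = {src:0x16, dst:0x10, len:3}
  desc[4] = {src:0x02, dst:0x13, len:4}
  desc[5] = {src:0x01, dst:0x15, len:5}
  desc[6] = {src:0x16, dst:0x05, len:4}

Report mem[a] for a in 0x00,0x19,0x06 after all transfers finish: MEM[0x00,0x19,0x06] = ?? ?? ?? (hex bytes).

  after D0: wrote 6B at 0x0f = bb0ed8e02368
  after D1: wrote 7B at 0x0d = 9a43c637e1125e
  after D2: wrote 3B at 0x0e = d8e023
  after D3: wrote 3B at 0x10 = 43c637
  after D4: wrote 4B at 0x13 = 0ed8e023
  after D5: wrote 5B at 0x15 = bb0ed8e023
  after D6: wrote 4B at 0x05 = 0ed8e023
query mem[0x00]=0xff, mem[0x19]=0x23, mem[0x06]=0xd8

MEM[0x00,0x19,0x06] = ff 23 d8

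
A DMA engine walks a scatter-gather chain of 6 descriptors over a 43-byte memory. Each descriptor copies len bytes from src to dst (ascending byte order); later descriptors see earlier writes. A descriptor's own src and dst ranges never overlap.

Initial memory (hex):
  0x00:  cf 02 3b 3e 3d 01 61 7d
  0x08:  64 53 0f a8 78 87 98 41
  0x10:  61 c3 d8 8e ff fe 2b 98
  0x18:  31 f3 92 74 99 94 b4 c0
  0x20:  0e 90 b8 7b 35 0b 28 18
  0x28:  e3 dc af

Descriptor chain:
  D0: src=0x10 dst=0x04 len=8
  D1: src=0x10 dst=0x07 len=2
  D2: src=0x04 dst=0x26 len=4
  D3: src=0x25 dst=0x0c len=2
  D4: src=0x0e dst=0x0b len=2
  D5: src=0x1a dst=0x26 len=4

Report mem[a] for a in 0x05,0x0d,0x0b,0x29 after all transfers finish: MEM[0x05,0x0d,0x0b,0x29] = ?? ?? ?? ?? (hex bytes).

[0] 0x10->0x04 len=8 : 61 c3 d8 8e ff fe 2b 98
[1] 0x10->0x07 len=2 : 61 c3
[2] 0x04->0x26 len=4 : 61 c3 d8 61
[3] 0x25->0x0c len=2 : 0b 61
[4] 0x0e->0x0b len=2 : 98 41
[5] 0x1a->0x26 len=4 : 92 74 99 94
query mem[0x05]=0xc3, mem[0x0d]=0x61, mem[0x0b]=0x98, mem[0x29]=0x94

MEM[0x05,0x0d,0x0b,0x29] = c3 61 98 94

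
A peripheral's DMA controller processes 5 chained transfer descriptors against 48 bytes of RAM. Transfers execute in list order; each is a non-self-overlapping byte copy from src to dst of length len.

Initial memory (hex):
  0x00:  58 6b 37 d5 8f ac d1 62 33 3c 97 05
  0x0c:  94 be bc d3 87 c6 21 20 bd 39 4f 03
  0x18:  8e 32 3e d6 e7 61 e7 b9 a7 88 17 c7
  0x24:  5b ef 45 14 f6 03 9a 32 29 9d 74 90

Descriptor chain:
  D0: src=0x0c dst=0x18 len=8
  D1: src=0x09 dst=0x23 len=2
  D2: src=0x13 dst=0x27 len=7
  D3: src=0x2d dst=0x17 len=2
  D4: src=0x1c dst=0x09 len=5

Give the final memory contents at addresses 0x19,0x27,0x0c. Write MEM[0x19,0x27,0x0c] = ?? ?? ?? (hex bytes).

MEM[0x19,0x27,0x0c] = be 20 20

  after D0: wrote 8B at 0x18 = 94bebcd387c62120
  after D1: wrote 2B at 0x23 = 3c97
  after D2: wrote 7B at 0x27 = 20bd394f0394be
  after D3: wrote 2B at 0x17 = be74
  after D4: wrote 5B at 0x09 = 87c62120a7
query mem[0x19]=0xbe, mem[0x27]=0x20, mem[0x0c]=0x20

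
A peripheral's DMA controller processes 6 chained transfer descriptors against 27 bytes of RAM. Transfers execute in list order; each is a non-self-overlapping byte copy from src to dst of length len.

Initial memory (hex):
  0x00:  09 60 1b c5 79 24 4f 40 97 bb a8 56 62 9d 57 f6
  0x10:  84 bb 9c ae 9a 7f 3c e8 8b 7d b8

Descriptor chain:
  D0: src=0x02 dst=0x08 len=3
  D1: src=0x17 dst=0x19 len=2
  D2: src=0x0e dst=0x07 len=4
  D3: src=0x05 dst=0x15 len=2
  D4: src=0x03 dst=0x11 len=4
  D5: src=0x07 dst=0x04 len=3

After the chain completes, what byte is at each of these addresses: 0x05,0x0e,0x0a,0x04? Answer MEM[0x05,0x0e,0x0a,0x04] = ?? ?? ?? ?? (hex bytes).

  after D0: wrote 3B at 0x08 = 1bc579
  after D1: wrote 2B at 0x19 = e88b
  after D2: wrote 4B at 0x07 = 57f684bb
  after D3: wrote 2B at 0x15 = 244f
  after D4: wrote 4B at 0x11 = c579244f
  after D5: wrote 3B at 0x04 = 57f684
query mem[0x05]=0xf6, mem[0x0e]=0x57, mem[0x0a]=0xbb, mem[0x04]=0x57

MEM[0x05,0x0e,0x0a,0x04] = f6 57 bb 57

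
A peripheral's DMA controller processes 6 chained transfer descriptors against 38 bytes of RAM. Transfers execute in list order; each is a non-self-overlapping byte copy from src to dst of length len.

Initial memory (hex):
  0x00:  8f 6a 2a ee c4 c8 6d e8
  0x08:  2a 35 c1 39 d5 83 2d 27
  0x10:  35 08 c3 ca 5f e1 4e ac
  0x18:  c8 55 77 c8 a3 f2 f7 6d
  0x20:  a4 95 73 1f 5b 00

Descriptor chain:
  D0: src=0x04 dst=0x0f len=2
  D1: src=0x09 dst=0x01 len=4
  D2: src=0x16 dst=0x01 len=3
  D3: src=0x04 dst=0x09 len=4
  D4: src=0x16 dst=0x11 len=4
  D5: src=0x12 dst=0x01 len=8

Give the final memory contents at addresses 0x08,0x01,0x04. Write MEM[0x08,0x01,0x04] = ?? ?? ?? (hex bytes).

[0] 0x04->0x0f len=2 : c4 c8
[1] 0x09->0x01 len=4 : 35 c1 39 d5
[2] 0x16->0x01 len=3 : 4e ac c8
[3] 0x04->0x09 len=4 : d5 c8 6d e8
[4] 0x16->0x11 len=4 : 4e ac c8 55
[5] 0x12->0x01 len=8 : ac c8 55 e1 4e ac c8 55
query mem[0x08]=0x55, mem[0x01]=0xac, mem[0x04]=0xe1

MEM[0x08,0x01,0x04] = 55 ac e1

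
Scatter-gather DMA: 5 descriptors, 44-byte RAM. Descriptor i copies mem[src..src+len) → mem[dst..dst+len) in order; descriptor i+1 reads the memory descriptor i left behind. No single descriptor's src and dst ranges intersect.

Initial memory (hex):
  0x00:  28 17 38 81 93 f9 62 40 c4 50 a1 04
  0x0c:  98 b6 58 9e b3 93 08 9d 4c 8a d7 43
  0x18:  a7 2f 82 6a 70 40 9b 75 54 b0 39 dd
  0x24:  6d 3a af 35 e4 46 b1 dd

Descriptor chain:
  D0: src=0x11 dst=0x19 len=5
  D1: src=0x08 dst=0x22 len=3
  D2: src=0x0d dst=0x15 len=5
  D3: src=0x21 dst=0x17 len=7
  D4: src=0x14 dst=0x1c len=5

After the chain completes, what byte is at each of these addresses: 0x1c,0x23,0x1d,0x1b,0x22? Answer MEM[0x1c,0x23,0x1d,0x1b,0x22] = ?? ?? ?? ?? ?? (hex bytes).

D0: mem[0x19..0x1d] <- [93 08 9d 4c 8a]
D1: mem[0x22..0x24] <- [c4 50 a1]
D2: mem[0x15..0x19] <- [b6 58 9e b3 93]
D3: mem[0x17..0x1d] <- [b0 c4 50 a1 3a af 35]
D4: mem[0x1c..0x20] <- [4c b6 58 b0 c4]
query mem[0x1c]=0x4c, mem[0x23]=0x50, mem[0x1d]=0xb6, mem[0x1b]=0x3a, mem[0x22]=0xc4

MEM[0x1c,0x23,0x1d,0x1b,0x22] = 4c 50 b6 3a c4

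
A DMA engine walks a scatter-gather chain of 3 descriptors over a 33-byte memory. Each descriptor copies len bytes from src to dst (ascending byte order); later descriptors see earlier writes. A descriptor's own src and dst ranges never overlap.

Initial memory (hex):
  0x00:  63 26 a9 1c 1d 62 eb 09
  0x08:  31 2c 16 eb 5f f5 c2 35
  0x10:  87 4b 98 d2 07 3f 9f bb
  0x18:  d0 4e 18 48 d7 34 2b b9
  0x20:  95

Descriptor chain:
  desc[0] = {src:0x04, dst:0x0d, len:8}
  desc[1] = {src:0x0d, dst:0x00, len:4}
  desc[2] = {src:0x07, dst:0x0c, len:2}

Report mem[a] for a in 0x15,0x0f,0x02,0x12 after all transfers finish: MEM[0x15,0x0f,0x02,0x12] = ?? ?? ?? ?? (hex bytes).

MEM[0x15,0x0f,0x02,0x12] = 3f eb eb 2c

#0 dst[0x0d+8] := {0x1d,0x62,0xeb,0x09,0x31,0x2c,0x16,0xeb}
#1 dst[0x00+4] := {0x1d,0x62,0xeb,0x09}
#2 dst[0x0c+2] := {0x09,0x31}
query mem[0x15]=0x3f, mem[0x0f]=0xeb, mem[0x02]=0xeb, mem[0x12]=0x2c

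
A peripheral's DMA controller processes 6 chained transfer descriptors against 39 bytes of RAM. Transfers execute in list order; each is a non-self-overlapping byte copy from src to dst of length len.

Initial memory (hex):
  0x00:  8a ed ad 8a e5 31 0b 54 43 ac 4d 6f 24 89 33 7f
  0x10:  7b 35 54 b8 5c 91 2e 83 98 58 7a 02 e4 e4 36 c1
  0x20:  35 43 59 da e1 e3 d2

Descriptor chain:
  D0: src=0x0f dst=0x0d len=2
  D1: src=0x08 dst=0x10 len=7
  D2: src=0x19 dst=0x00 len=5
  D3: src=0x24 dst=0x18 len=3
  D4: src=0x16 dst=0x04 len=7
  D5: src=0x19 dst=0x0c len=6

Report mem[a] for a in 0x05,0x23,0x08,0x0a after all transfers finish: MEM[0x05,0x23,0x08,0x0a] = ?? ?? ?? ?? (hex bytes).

MEM[0x05,0x23,0x08,0x0a] = 83 da d2 e4

#0 dst[0x0d+2] := {0x7f,0x7b}
#1 dst[0x10+7] := {0x43,0xac,0x4d,0x6f,0x24,0x7f,0x7b}
#2 dst[0x00+5] := {0x58,0x7a,0x02,0xe4,0xe4}
#3 dst[0x18+3] := {0xe1,0xe3,0xd2}
#4 dst[0x04+7] := {0x7b,0x83,0xe1,0xe3,0xd2,0x02,0xe4}
#5 dst[0x0c+6] := {0xe3,0xd2,0x02,0xe4,0xe4,0x36}
query mem[0x05]=0x83, mem[0x23]=0xda, mem[0x08]=0xd2, mem[0x0a]=0xe4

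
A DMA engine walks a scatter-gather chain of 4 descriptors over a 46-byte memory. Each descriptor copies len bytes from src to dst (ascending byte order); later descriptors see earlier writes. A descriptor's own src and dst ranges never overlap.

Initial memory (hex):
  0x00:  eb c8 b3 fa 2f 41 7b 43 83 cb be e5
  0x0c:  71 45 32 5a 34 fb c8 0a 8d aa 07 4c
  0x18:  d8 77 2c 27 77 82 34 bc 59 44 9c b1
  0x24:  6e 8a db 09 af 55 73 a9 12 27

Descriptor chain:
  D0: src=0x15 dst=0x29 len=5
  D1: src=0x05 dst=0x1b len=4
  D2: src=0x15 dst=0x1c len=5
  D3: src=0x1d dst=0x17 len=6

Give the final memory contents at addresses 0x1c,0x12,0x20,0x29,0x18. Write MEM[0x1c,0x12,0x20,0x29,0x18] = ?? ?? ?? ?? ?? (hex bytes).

D0: mem[0x29..0x2d] <- [aa 07 4c d8 77]
D1: mem[0x1b..0x1e] <- [41 7b 43 83]
D2: mem[0x1c..0x20] <- [aa 07 4c d8 77]
D3: mem[0x17..0x1c] <- [07 4c d8 77 44 9c]
query mem[0x1c]=0x9c, mem[0x12]=0xc8, mem[0x20]=0x77, mem[0x29]=0xaa, mem[0x18]=0x4c

MEM[0x1c,0x12,0x20,0x29,0x18] = 9c c8 77 aa 4c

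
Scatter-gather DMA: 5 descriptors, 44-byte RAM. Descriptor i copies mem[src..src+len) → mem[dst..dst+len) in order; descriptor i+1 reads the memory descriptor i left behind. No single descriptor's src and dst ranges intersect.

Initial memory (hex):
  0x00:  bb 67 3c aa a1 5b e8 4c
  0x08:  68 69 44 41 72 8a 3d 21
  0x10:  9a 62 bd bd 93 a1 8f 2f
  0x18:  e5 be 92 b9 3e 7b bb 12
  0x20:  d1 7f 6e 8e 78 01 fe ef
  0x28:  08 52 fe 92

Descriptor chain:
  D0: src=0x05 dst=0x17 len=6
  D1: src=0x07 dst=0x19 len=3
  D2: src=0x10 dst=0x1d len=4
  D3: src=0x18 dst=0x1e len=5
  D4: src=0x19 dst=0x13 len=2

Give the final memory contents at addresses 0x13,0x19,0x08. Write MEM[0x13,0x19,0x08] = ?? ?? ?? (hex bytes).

MEM[0x13,0x19,0x08] = 4c 4c 68

D0: mem[0x17..0x1c] <- [5b e8 4c 68 69 44]
D1: mem[0x19..0x1b] <- [4c 68 69]
D2: mem[0x1d..0x20] <- [9a 62 bd bd]
D3: mem[0x1e..0x22] <- [e8 4c 68 69 44]
D4: mem[0x13..0x14] <- [4c 68]
query mem[0x13]=0x4c, mem[0x19]=0x4c, mem[0x08]=0x68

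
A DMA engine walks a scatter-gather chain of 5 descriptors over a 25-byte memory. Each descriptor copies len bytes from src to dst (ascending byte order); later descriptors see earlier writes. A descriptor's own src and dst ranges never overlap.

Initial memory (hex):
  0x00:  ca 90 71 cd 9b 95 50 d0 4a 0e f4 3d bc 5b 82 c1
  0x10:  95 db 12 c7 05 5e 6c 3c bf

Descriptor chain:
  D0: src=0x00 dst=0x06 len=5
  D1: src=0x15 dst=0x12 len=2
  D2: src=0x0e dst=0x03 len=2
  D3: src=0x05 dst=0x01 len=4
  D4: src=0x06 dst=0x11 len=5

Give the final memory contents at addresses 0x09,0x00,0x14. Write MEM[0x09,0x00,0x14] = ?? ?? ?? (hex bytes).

MEM[0x09,0x00,0x14] = cd ca cd

#0 dst[0x06+5] := {0xca,0x90,0x71,0xcd,0x9b}
#1 dst[0x12+2] := {0x5e,0x6c}
#2 dst[0x03+2] := {0x82,0xc1}
#3 dst[0x01+4] := {0x95,0xca,0x90,0x71}
#4 dst[0x11+5] := {0xca,0x90,0x71,0xcd,0x9b}
query mem[0x09]=0xcd, mem[0x00]=0xca, mem[0x14]=0xcd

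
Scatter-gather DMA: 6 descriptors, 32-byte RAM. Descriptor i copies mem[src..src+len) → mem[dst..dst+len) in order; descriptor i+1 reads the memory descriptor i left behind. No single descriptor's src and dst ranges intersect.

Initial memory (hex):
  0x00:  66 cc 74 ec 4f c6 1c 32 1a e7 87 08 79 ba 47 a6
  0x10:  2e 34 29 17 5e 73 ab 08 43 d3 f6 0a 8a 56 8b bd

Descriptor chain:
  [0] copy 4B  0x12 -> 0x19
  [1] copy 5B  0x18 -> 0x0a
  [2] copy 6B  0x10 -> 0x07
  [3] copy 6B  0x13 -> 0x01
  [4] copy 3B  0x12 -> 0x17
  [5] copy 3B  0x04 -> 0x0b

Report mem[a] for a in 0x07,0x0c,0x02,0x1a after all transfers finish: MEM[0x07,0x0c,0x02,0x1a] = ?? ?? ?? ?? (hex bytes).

MEM[0x07,0x0c,0x02,0x1a] = 2e 08 5e 17

D0: mem[0x19..0x1c] <- [29 17 5e 73]
D1: mem[0x0a..0x0e] <- [43 29 17 5e 73]
D2: mem[0x07..0x0c] <- [2e 34 29 17 5e 73]
D3: mem[0x01..0x06] <- [17 5e 73 ab 08 43]
D4: mem[0x17..0x19] <- [29 17 5e]
D5: mem[0x0b..0x0d] <- [ab 08 43]
query mem[0x07]=0x2e, mem[0x0c]=0x08, mem[0x02]=0x5e, mem[0x1a]=0x17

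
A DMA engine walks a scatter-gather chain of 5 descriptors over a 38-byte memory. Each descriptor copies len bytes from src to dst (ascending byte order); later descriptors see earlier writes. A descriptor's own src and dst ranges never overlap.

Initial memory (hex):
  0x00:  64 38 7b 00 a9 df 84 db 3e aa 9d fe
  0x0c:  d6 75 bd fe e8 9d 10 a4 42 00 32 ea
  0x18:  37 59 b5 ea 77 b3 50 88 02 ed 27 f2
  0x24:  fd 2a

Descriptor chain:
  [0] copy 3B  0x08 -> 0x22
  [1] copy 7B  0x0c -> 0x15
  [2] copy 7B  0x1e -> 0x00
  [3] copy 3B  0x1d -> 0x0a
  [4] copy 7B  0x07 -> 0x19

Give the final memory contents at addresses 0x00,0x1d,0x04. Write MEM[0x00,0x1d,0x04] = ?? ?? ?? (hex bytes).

  after D0: wrote 3B at 0x22 = 3eaa9d
  after D1: wrote 7B at 0x15 = d675bdfee89d10
  after D2: wrote 7B at 0x00 = 508802ed3eaa9d
  after D3: wrote 3B at 0x0a = b35088
  after D4: wrote 7B at 0x19 = db3eaab3508875
query mem[0x00]=0x50, mem[0x1d]=0x50, mem[0x04]=0x3e

MEM[0x00,0x1d,0x04] = 50 50 3e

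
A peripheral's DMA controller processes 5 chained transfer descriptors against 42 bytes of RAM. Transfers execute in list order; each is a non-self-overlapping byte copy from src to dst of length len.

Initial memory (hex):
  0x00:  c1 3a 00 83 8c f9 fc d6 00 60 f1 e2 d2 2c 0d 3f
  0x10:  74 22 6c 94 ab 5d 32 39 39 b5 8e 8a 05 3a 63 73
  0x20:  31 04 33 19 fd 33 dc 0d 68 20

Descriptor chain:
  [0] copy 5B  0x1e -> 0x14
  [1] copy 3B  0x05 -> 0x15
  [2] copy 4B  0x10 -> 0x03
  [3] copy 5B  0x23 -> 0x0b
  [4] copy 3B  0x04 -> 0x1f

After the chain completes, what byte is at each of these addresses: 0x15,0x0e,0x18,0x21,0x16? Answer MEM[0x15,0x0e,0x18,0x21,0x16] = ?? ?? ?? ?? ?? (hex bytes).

MEM[0x15,0x0e,0x18,0x21,0x16] = f9 dc 33 94 fc

  after D0: wrote 5B at 0x14 = 6373310433
  after D1: wrote 3B at 0x15 = f9fcd6
  after D2: wrote 4B at 0x03 = 74226c94
  after D3: wrote 5B at 0x0b = 19fd33dc0d
  after D4: wrote 3B at 0x1f = 226c94
query mem[0x15]=0xf9, mem[0x0e]=0xdc, mem[0x18]=0x33, mem[0x21]=0x94, mem[0x16]=0xfc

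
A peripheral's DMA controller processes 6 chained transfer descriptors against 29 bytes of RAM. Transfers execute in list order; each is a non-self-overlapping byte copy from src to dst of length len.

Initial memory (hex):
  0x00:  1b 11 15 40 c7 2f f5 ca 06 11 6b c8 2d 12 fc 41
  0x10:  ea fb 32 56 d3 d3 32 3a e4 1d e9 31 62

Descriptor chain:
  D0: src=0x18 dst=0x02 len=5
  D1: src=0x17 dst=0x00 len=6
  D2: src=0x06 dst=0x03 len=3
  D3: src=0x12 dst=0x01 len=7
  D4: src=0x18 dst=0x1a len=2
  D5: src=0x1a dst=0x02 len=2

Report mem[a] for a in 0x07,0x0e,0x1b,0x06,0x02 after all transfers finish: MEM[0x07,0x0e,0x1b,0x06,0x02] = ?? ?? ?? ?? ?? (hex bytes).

[0] 0x18->0x02 len=5 : e4 1d e9 31 62
[1] 0x17->0x00 len=6 : 3a e4 1d e9 31 62
[2] 0x06->0x03 len=3 : 62 ca 06
[3] 0x12->0x01 len=7 : 32 56 d3 d3 32 3a e4
[4] 0x18->0x1a len=2 : e4 1d
[5] 0x1a->0x02 len=2 : e4 1d
query mem[0x07]=0xe4, mem[0x0e]=0xfc, mem[0x1b]=0x1d, mem[0x06]=0x3a, mem[0x02]=0xe4

MEM[0x07,0x0e,0x1b,0x06,0x02] = e4 fc 1d 3a e4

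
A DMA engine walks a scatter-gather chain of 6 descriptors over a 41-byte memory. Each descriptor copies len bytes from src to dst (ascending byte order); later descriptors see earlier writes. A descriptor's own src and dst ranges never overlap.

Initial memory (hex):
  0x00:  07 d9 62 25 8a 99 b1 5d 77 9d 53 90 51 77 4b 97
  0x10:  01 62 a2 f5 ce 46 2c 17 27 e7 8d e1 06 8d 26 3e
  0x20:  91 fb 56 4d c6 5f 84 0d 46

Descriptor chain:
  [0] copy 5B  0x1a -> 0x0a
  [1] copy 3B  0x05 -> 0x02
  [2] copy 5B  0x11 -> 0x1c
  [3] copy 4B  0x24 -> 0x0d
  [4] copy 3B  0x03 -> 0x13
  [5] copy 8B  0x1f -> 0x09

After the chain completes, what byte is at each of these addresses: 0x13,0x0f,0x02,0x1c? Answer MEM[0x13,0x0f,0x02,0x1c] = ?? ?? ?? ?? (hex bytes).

MEM[0x13,0x0f,0x02,0x1c] = b1 5f 99 62

  after D0: wrote 5B at 0x0a = 8de1068d26
  after D1: wrote 3B at 0x02 = 99b15d
  after D2: wrote 5B at 0x1c = 62a2f5ce46
  after D3: wrote 4B at 0x0d = c65f840d
  after D4: wrote 3B at 0x13 = b15d99
  after D5: wrote 8B at 0x09 = ce46fb564dc65f84
query mem[0x13]=0xb1, mem[0x0f]=0x5f, mem[0x02]=0x99, mem[0x1c]=0x62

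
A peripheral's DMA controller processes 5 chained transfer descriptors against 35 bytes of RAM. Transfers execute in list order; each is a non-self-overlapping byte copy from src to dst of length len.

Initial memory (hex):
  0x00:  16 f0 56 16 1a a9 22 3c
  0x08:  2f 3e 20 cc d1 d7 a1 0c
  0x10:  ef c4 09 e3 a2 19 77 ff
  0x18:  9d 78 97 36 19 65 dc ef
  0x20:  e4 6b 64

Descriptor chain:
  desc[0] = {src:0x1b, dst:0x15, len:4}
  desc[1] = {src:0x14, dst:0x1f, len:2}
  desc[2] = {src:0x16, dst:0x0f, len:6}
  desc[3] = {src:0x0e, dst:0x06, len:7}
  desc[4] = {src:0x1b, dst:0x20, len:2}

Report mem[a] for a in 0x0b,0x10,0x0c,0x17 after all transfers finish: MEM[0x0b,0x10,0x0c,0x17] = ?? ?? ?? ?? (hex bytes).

MEM[0x0b,0x10,0x0c,0x17] = 97 65 36 65

[0] 0x1b->0x15 len=4 : 36 19 65 dc
[1] 0x14->0x1f len=2 : a2 36
[2] 0x16->0x0f len=6 : 19 65 dc 78 97 36
[3] 0x0e->0x06 len=7 : a1 19 65 dc 78 97 36
[4] 0x1b->0x20 len=2 : 36 19
query mem[0x0b]=0x97, mem[0x10]=0x65, mem[0x0c]=0x36, mem[0x17]=0x65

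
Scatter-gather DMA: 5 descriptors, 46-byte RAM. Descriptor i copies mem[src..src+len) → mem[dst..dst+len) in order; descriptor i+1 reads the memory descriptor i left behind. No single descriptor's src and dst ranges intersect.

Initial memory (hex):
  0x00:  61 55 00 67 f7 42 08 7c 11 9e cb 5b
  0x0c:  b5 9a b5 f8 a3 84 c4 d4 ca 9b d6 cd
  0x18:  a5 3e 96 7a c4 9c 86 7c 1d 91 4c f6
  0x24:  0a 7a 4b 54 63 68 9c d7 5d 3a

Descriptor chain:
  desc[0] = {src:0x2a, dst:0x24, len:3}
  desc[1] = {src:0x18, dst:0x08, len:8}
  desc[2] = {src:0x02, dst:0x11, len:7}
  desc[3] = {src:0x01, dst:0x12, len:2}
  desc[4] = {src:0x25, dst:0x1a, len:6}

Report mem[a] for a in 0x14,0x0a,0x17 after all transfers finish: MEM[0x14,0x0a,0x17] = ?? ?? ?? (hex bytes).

MEM[0x14,0x0a,0x17] = 42 96 a5

#0 dst[0x24+3] := {0x9c,0xd7,0x5d}
#1 dst[0x08+8] := {0xa5,0x3e,0x96,0x7a,0xc4,0x9c,0x86,0x7c}
#2 dst[0x11+7] := {0x00,0x67,0xf7,0x42,0x08,0x7c,0xa5}
#3 dst[0x12+2] := {0x55,0x00}
#4 dst[0x1a+6] := {0xd7,0x5d,0x54,0x63,0x68,0x9c}
query mem[0x14]=0x42, mem[0x0a]=0x96, mem[0x17]=0xa5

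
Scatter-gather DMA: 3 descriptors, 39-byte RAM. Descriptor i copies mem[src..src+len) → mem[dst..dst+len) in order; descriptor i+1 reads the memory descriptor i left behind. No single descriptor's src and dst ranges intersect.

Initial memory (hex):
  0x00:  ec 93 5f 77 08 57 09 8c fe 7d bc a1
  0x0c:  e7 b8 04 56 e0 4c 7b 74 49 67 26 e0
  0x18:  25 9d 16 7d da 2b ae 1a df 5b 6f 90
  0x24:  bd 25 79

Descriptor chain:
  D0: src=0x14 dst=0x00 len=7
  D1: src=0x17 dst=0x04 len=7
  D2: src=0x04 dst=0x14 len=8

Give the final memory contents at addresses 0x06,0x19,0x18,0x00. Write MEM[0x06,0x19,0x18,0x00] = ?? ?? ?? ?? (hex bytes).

D0: mem[0x00..0x06] <- [49 67 26 e0 25 9d 16]
D1: mem[0x04..0x0a] <- [e0 25 9d 16 7d da 2b]
D2: mem[0x14..0x1b] <- [e0 25 9d 16 7d da 2b a1]
query mem[0x06]=0x9d, mem[0x19]=0xda, mem[0x18]=0x7d, mem[0x00]=0x49

MEM[0x06,0x19,0x18,0x00] = 9d da 7d 49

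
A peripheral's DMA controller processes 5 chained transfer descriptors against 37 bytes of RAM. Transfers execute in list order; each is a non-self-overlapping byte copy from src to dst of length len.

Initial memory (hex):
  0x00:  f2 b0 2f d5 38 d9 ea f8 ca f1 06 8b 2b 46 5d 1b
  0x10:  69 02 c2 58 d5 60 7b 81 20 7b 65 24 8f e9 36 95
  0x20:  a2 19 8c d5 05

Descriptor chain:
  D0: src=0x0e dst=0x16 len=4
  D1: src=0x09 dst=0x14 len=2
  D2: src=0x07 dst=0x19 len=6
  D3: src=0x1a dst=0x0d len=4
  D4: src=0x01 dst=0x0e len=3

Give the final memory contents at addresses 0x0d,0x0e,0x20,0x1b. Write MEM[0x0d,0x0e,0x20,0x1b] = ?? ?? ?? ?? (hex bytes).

MEM[0x0d,0x0e,0x20,0x1b] = ca b0 a2 f1

D0: mem[0x16..0x19] <- [5d 1b 69 02]
D1: mem[0x14..0x15] <- [f1 06]
D2: mem[0x19..0x1e] <- [f8 ca f1 06 8b 2b]
D3: mem[0x0d..0x10] <- [ca f1 06 8b]
D4: mem[0x0e..0x10] <- [b0 2f d5]
query mem[0x0d]=0xca, mem[0x0e]=0xb0, mem[0x20]=0xa2, mem[0x1b]=0xf1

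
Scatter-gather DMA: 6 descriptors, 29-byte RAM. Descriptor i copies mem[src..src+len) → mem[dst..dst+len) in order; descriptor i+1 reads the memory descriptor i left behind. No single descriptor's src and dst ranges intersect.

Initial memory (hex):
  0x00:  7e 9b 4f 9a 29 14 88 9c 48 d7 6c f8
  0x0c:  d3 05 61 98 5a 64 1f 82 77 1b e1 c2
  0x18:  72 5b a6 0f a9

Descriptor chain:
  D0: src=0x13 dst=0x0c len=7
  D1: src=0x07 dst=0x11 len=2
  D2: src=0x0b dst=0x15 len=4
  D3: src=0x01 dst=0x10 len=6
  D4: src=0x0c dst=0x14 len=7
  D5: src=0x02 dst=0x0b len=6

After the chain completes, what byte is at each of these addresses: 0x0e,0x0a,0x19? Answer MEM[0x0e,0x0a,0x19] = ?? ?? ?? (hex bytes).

MEM[0x0e,0x0a,0x19] = 14 6c 4f

D0: mem[0x0c..0x12] <- [82 77 1b e1 c2 72 5b]
D1: mem[0x11..0x12] <- [9c 48]
D2: mem[0x15..0x18] <- [f8 82 77 1b]
D3: mem[0x10..0x15] <- [9b 4f 9a 29 14 88]
D4: mem[0x14..0x1a] <- [82 77 1b e1 9b 4f 9a]
D5: mem[0x0b..0x10] <- [4f 9a 29 14 88 9c]
query mem[0x0e]=0x14, mem[0x0a]=0x6c, mem[0x19]=0x4f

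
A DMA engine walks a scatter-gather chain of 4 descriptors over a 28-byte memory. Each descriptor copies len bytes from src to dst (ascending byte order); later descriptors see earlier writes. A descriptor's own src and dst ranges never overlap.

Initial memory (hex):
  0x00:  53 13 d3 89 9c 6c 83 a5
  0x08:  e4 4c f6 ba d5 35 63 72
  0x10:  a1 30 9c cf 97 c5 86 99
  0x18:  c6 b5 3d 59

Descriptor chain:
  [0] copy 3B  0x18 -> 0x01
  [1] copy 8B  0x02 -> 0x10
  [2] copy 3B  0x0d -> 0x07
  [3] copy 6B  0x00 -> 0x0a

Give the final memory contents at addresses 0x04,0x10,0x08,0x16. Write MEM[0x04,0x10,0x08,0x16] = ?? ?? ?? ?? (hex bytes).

MEM[0x04,0x10,0x08,0x16] = 9c b5 63 e4

#0 dst[0x01+3] := {0xc6,0xb5,0x3d}
#1 dst[0x10+8] := {0xb5,0x3d,0x9c,0x6c,0x83,0xa5,0xe4,0x4c}
#2 dst[0x07+3] := {0x35,0x63,0x72}
#3 dst[0x0a+6] := {0x53,0xc6,0xb5,0x3d,0x9c,0x6c}
query mem[0x04]=0x9c, mem[0x10]=0xb5, mem[0x08]=0x63, mem[0x16]=0xe4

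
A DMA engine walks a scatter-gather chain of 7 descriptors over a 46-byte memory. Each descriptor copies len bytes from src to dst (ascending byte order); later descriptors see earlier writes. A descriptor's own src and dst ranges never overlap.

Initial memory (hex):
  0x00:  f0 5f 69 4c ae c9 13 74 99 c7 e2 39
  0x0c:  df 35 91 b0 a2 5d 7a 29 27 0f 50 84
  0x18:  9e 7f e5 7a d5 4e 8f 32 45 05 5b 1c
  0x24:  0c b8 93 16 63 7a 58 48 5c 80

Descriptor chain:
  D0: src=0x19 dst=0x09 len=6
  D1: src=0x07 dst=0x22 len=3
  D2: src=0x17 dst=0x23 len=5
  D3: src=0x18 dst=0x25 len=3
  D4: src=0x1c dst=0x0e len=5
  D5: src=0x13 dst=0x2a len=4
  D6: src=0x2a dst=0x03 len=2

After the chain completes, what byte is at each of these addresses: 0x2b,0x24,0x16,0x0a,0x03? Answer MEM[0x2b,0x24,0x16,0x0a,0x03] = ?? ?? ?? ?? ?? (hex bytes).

#0 dst[0x09+6] := {0x7f,0xe5,0x7a,0xd5,0x4e,0x8f}
#1 dst[0x22+3] := {0x74,0x99,0x7f}
#2 dst[0x23+5] := {0x84,0x9e,0x7f,0xe5,0x7a}
#3 dst[0x25+3] := {0x9e,0x7f,0xe5}
#4 dst[0x0e+5] := {0xd5,0x4e,0x8f,0x32,0x45}
#5 dst[0x2a+4] := {0x29,0x27,0x0f,0x50}
#6 dst[0x03+2] := {0x29,0x27}
query mem[0x2b]=0x27, mem[0x24]=0x9e, mem[0x16]=0x50, mem[0x0a]=0xe5, mem[0x03]=0x29

MEM[0x2b,0x24,0x16,0x0a,0x03] = 27 9e 50 e5 29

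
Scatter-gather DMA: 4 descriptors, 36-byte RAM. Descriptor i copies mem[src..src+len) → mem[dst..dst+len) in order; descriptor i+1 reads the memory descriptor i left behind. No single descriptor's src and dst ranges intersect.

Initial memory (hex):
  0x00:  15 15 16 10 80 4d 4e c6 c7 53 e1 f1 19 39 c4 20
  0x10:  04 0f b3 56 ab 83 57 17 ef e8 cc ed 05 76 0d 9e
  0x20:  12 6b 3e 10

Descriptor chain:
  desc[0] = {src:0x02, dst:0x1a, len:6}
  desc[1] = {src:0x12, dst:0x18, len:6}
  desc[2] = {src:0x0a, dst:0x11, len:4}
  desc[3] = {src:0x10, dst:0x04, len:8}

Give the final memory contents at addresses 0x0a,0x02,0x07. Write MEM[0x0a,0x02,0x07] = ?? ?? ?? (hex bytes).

[0] 0x02->0x1a len=6 : 16 10 80 4d 4e c6
[1] 0x12->0x18 len=6 : b3 56 ab 83 57 17
[2] 0x0a->0x11 len=4 : e1 f1 19 39
[3] 0x10->0x04 len=8 : 04 e1 f1 19 39 83 57 17
query mem[0x0a]=0x57, mem[0x02]=0x16, mem[0x07]=0x19

MEM[0x0a,0x02,0x07] = 57 16 19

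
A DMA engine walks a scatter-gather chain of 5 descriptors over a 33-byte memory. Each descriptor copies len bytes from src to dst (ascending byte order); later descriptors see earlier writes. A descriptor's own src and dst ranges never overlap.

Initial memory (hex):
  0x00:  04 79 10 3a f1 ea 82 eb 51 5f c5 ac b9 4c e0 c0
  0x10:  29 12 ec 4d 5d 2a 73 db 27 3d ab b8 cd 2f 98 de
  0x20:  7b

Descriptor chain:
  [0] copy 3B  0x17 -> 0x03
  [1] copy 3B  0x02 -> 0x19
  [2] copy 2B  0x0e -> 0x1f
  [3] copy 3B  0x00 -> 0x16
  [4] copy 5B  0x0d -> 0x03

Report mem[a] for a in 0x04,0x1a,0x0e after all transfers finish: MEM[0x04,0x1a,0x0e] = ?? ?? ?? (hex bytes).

[0] 0x17->0x03 len=3 : db 27 3d
[1] 0x02->0x19 len=3 : 10 db 27
[2] 0x0e->0x1f len=2 : e0 c0
[3] 0x00->0x16 len=3 : 04 79 10
[4] 0x0d->0x03 len=5 : 4c e0 c0 29 12
query mem[0x04]=0xe0, mem[0x1a]=0xdb, mem[0x0e]=0xe0

MEM[0x04,0x1a,0x0e] = e0 db e0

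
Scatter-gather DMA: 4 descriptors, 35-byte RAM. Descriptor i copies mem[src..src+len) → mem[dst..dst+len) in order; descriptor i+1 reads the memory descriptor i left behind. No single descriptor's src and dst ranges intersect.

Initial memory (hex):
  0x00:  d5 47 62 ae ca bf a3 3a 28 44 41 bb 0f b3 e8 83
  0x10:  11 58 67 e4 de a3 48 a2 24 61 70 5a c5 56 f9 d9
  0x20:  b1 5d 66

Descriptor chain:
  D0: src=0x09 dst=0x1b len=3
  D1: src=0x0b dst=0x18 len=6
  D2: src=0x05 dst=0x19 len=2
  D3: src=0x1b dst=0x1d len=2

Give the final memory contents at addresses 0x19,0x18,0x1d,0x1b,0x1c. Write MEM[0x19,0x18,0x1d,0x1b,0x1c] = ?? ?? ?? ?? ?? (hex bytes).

  after D0: wrote 3B at 0x1b = 4441bb
  after D1: wrote 6B at 0x18 = bb0fb3e88311
  after D2: wrote 2B at 0x19 = bfa3
  after D3: wrote 2B at 0x1d = e883
query mem[0x19]=0xbf, mem[0x18]=0xbb, mem[0x1d]=0xe8, mem[0x1b]=0xe8, mem[0x1c]=0x83

MEM[0x19,0x18,0x1d,0x1b,0x1c] = bf bb e8 e8 83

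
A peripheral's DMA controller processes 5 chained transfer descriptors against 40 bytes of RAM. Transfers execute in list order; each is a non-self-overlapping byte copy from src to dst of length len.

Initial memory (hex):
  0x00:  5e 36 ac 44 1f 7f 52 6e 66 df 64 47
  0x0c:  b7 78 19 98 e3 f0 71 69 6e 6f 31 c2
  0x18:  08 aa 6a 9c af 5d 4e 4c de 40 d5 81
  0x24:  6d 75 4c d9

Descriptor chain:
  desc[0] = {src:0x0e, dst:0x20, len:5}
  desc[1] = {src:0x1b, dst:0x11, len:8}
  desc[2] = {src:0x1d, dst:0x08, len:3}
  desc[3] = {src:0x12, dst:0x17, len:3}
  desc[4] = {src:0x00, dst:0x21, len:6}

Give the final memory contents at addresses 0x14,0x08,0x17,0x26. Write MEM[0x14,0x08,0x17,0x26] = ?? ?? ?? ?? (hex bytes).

MEM[0x14,0x08,0x17,0x26] = 4e 5d af 7f

D0: mem[0x20..0x24] <- [19 98 e3 f0 71]
D1: mem[0x11..0x18] <- [9c af 5d 4e 4c 19 98 e3]
D2: mem[0x08..0x0a] <- [5d 4e 4c]
D3: mem[0x17..0x19] <- [af 5d 4e]
D4: mem[0x21..0x26] <- [5e 36 ac 44 1f 7f]
query mem[0x14]=0x4e, mem[0x08]=0x5d, mem[0x17]=0xaf, mem[0x26]=0x7f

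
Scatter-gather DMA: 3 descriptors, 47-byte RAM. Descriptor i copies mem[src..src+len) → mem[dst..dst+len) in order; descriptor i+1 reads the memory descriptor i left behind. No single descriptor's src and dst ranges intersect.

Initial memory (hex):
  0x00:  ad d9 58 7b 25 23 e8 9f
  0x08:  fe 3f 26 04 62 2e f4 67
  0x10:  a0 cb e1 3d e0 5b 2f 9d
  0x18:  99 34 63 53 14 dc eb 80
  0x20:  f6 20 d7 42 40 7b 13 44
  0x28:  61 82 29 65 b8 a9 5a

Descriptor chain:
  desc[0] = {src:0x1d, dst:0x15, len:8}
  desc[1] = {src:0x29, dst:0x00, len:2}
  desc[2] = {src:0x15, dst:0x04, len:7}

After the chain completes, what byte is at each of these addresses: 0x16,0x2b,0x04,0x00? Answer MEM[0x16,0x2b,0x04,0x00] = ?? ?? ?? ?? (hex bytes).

  after D0: wrote 8B at 0x15 = dceb80f620d74240
  after D1: wrote 2B at 0x00 = 8229
  after D2: wrote 7B at 0x04 = dceb80f620d742
query mem[0x16]=0xeb, mem[0x2b]=0x65, mem[0x04]=0xdc, mem[0x00]=0x82

MEM[0x16,0x2b,0x04,0x00] = eb 65 dc 82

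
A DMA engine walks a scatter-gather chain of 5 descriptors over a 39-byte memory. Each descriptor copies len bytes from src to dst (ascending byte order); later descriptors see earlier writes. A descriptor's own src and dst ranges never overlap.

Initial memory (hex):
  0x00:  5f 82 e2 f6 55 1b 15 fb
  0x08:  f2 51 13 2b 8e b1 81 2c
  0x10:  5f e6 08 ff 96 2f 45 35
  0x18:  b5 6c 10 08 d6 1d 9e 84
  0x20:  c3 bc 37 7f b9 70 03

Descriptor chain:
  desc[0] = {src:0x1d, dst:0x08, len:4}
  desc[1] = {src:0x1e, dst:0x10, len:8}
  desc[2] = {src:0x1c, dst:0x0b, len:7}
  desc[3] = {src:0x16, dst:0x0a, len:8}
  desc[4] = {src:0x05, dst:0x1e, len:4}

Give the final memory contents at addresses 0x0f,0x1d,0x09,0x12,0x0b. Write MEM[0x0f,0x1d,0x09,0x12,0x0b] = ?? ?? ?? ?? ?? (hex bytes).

MEM[0x0f,0x1d,0x09,0x12,0x0b] = 08 1d 9e c3 70

  after D0: wrote 4B at 0x08 = 1d9e84c3
  after D1: wrote 8B at 0x10 = 9e84c3bc377fb970
  after D2: wrote 7B at 0x0b = d61d9e84c3bc37
  after D3: wrote 8B at 0x0a = b970b56c1008d61d
  after D4: wrote 4B at 0x1e = 1b15fb1d
query mem[0x0f]=0x08, mem[0x1d]=0x1d, mem[0x09]=0x9e, mem[0x12]=0xc3, mem[0x0b]=0x70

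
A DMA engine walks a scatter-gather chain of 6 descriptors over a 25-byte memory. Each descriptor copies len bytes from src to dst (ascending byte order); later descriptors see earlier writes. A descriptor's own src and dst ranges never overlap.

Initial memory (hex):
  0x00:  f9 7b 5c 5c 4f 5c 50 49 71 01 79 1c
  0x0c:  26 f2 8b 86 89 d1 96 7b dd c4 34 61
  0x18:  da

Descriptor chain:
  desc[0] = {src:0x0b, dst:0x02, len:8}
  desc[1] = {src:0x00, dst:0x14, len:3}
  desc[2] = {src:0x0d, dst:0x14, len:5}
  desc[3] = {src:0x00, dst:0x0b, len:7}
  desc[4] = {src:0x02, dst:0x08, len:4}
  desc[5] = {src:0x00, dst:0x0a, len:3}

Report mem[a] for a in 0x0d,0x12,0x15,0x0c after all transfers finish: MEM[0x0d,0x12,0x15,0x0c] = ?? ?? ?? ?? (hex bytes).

MEM[0x0d,0x12,0x15,0x0c] = 1c 96 8b 1c

D0: mem[0x02..0x09] <- [1c 26 f2 8b 86 89 d1 96]
D1: mem[0x14..0x16] <- [f9 7b 1c]
D2: mem[0x14..0x18] <- [f2 8b 86 89 d1]
D3: mem[0x0b..0x11] <- [f9 7b 1c 26 f2 8b 86]
D4: mem[0x08..0x0b] <- [1c 26 f2 8b]
D5: mem[0x0a..0x0c] <- [f9 7b 1c]
query mem[0x0d]=0x1c, mem[0x12]=0x96, mem[0x15]=0x8b, mem[0x0c]=0x1c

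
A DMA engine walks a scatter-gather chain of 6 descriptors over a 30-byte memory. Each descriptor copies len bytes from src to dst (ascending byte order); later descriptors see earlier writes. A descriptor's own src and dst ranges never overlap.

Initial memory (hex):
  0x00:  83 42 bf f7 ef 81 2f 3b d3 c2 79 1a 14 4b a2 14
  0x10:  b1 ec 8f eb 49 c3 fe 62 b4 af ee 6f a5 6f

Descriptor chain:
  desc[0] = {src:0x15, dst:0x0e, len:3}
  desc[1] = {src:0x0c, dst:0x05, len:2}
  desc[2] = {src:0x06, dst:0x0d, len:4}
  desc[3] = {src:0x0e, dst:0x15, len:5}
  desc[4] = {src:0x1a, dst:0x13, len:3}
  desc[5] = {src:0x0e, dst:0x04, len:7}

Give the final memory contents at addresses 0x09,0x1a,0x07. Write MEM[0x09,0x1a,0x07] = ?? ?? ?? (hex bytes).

MEM[0x09,0x1a,0x07] = ee ee ec

#0 dst[0x0e+3] := {0xc3,0xfe,0x62}
#1 dst[0x05+2] := {0x14,0x4b}
#2 dst[0x0d+4] := {0x4b,0x3b,0xd3,0xc2}
#3 dst[0x15+5] := {0x3b,0xd3,0xc2,0xec,0x8f}
#4 dst[0x13+3] := {0xee,0x6f,0xa5}
#5 dst[0x04+7] := {0x3b,0xd3,0xc2,0xec,0x8f,0xee,0x6f}
query mem[0x09]=0xee, mem[0x1a]=0xee, mem[0x07]=0xec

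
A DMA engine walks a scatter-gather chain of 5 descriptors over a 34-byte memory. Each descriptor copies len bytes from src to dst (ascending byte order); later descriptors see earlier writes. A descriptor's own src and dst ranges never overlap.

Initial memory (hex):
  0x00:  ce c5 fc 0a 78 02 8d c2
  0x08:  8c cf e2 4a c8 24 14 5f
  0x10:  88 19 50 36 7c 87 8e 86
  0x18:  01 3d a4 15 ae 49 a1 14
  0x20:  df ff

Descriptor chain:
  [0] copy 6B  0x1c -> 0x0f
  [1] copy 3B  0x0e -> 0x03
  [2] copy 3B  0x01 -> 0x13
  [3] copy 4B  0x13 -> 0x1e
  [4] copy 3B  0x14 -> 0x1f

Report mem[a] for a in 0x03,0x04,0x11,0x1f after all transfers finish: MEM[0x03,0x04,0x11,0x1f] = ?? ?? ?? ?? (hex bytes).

[0] 0x1c->0x0f len=6 : ae 49 a1 14 df ff
[1] 0x0e->0x03 len=3 : 14 ae 49
[2] 0x01->0x13 len=3 : c5 fc 14
[3] 0x13->0x1e len=4 : c5 fc 14 8e
[4] 0x14->0x1f len=3 : fc 14 8e
query mem[0x03]=0x14, mem[0x04]=0xae, mem[0x11]=0xa1, mem[0x1f]=0xfc

MEM[0x03,0x04,0x11,0x1f] = 14 ae a1 fc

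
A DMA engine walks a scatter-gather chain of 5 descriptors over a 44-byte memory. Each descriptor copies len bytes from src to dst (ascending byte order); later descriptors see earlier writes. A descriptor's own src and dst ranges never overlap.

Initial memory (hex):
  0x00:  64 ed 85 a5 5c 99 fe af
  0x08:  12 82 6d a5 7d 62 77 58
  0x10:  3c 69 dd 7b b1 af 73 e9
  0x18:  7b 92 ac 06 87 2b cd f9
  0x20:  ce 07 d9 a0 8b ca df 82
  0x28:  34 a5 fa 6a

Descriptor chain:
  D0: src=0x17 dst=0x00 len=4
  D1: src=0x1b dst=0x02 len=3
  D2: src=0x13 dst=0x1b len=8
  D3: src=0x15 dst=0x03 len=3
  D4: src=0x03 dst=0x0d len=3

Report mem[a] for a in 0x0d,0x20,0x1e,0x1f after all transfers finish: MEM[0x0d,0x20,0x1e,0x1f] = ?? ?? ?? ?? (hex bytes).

MEM[0x0d,0x20,0x1e,0x1f] = af 7b 73 e9

[0] 0x17->0x00 len=4 : e9 7b 92 ac
[1] 0x1b->0x02 len=3 : 06 87 2b
[2] 0x13->0x1b len=8 : 7b b1 af 73 e9 7b 92 ac
[3] 0x15->0x03 len=3 : af 73 e9
[4] 0x03->0x0d len=3 : af 73 e9
query mem[0x0d]=0xaf, mem[0x20]=0x7b, mem[0x1e]=0x73, mem[0x1f]=0xe9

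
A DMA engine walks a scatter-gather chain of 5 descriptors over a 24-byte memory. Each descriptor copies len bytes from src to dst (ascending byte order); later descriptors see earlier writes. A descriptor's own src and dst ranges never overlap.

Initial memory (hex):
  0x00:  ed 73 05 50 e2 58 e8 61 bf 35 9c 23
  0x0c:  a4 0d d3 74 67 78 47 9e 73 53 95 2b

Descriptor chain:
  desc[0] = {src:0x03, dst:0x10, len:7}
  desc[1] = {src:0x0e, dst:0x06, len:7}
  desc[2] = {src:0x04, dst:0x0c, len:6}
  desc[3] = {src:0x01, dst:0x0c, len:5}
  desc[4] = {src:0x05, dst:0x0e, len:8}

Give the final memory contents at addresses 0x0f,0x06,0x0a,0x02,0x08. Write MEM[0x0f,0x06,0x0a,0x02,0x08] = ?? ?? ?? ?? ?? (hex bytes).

  after D0: wrote 7B at 0x10 = 50e258e861bf35
  after D1: wrote 7B at 0x06 = d37450e258e861
  after D2: wrote 6B at 0x0c = e258d37450e2
  after D3: wrote 5B at 0x0c = 730550e258
  after D4: wrote 8B at 0x0e = 58d37450e258e873
query mem[0x0f]=0xd3, mem[0x06]=0xd3, mem[0x0a]=0x58, mem[0x02]=0x05, mem[0x08]=0x50

MEM[0x0f,0x06,0x0a,0x02,0x08] = d3 d3 58 05 50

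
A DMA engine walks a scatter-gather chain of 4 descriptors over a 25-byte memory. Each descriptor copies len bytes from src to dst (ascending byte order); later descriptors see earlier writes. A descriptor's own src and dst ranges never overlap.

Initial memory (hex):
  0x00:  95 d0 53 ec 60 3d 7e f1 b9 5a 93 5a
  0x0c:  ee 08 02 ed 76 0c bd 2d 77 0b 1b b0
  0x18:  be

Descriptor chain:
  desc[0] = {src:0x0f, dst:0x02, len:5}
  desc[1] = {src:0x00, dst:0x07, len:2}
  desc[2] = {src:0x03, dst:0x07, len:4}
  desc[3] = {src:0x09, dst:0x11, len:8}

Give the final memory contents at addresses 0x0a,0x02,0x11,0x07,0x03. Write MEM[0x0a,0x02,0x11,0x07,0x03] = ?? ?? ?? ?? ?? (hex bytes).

MEM[0x0a,0x02,0x11,0x07,0x03] = 2d ed bd 76 76

[0] 0x0f->0x02 len=5 : ed 76 0c bd 2d
[1] 0x00->0x07 len=2 : 95 d0
[2] 0x03->0x07 len=4 : 76 0c bd 2d
[3] 0x09->0x11 len=8 : bd 2d 5a ee 08 02 ed 76
query mem[0x0a]=0x2d, mem[0x02]=0xed, mem[0x11]=0xbd, mem[0x07]=0x76, mem[0x03]=0x76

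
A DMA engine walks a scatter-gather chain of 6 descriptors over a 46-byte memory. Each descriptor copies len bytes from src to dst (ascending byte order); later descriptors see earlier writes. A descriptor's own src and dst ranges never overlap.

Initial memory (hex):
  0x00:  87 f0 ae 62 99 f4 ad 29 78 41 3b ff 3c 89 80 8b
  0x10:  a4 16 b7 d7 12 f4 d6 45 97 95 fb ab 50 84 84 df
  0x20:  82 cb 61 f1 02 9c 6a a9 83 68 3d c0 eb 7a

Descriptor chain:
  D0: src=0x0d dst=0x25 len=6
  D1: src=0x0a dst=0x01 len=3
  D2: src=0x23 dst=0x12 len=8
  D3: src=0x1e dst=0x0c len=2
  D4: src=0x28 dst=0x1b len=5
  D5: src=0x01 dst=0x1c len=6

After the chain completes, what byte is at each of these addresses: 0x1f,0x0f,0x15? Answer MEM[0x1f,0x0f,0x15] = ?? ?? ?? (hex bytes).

D0: mem[0x25..0x2a] <- [89 80 8b a4 16 b7]
D1: mem[0x01..0x03] <- [3b ff 3c]
D2: mem[0x12..0x19] <- [f1 02 89 80 8b a4 16 b7]
D3: mem[0x0c..0x0d] <- [84 df]
D4: mem[0x1b..0x1f] <- [a4 16 b7 c0 eb]
D5: mem[0x1c..0x21] <- [3b ff 3c 99 f4 ad]
query mem[0x1f]=0x99, mem[0x0f]=0x8b, mem[0x15]=0x80

MEM[0x1f,0x0f,0x15] = 99 8b 80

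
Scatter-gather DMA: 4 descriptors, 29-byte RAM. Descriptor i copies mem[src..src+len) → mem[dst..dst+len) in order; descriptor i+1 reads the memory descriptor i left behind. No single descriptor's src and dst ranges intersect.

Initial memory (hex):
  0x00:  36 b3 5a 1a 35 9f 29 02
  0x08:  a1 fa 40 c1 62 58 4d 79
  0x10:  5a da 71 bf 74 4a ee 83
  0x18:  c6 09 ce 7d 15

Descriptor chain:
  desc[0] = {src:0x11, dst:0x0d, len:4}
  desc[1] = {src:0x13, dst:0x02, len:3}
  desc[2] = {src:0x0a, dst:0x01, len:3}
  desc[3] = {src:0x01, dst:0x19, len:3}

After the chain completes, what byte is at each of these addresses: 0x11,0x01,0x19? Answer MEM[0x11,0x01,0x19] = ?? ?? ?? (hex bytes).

[0] 0x11->0x0d len=4 : da 71 bf 74
[1] 0x13->0x02 len=3 : bf 74 4a
[2] 0x0a->0x01 len=3 : 40 c1 62
[3] 0x01->0x19 len=3 : 40 c1 62
query mem[0x11]=0xda, mem[0x01]=0x40, mem[0x19]=0x40

MEM[0x11,0x01,0x19] = da 40 40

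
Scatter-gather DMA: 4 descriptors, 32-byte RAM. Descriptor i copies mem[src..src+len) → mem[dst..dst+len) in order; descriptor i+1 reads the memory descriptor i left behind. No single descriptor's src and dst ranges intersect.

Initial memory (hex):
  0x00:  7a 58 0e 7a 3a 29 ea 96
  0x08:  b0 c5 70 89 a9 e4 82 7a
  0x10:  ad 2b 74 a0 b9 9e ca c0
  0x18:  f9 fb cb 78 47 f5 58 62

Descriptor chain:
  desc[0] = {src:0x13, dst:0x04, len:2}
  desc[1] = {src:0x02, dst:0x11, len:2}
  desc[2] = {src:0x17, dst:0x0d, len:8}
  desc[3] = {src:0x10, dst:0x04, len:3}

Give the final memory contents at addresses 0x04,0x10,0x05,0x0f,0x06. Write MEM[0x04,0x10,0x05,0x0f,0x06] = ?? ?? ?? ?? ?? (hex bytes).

[0] 0x13->0x04 len=2 : a0 b9
[1] 0x02->0x11 len=2 : 0e 7a
[2] 0x17->0x0d len=8 : c0 f9 fb cb 78 47 f5 58
[3] 0x10->0x04 len=3 : cb 78 47
query mem[0x04]=0xcb, mem[0x10]=0xcb, mem[0x05]=0x78, mem[0x0f]=0xfb, mem[0x06]=0x47

MEM[0x04,0x10,0x05,0x0f,0x06] = cb cb 78 fb 47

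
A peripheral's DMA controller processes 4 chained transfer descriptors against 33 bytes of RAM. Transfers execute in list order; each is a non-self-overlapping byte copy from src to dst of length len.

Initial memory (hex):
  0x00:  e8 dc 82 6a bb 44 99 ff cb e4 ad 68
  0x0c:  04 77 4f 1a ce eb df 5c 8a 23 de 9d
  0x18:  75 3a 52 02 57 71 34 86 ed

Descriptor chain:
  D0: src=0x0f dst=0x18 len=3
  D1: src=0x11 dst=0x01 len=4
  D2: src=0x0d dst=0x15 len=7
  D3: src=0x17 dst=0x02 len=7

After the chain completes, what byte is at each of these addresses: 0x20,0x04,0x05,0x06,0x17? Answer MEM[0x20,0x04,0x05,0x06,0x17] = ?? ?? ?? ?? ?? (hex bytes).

#0 dst[0x18+3] := {0x1a,0xce,0xeb}
#1 dst[0x01+4] := {0xeb,0xdf,0x5c,0x8a}
#2 dst[0x15+7] := {0x77,0x4f,0x1a,0xce,0xeb,0xdf,0x5c}
#3 dst[0x02+7] := {0x1a,0xce,0xeb,0xdf,0x5c,0x57,0x71}
query mem[0x20]=0xed, mem[0x04]=0xeb, mem[0x05]=0xdf, mem[0x06]=0x5c, mem[0x17]=0x1a

MEM[0x20,0x04,0x05,0x06,0x17] = ed eb df 5c 1a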